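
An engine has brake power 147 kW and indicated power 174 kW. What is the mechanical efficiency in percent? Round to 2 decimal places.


eta_mech = (BP / IP) * 100
Ratio = 147 / 174 = 0.8448
eta_mech = 0.8448 * 100 = 84.48%


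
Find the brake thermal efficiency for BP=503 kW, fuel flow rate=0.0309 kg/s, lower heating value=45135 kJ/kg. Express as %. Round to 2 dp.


eta_BTE = (BP / (mf * LHV)) * 100
Denominator = 0.0309 * 45135 = 1394.6715 kW
eta_BTE = (503 / 1394.6715) * 100 = 36.07%


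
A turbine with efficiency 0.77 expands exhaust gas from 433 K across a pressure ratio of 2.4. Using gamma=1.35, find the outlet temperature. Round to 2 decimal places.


T_out = T_in * (1 - eta * (1 - PR^(-(gamma-1)/gamma)))
Exponent = -(1.35-1)/1.35 = -0.25925926
PR^exp = 2.4^(-0.25925926) = 0.79694200
Factor = 1 - 0.77*(1 - 0.79694200) = 0.84364534
T_out = 433 * 0.84364534 = 365.30 K


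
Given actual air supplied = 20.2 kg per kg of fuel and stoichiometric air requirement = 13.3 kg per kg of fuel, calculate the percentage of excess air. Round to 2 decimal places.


Excess air = actual - stoichiometric = 20.2 - 13.3 = 6.90 kg/kg fuel
Excess air % = (excess / stoich) * 100 = (6.90 / 13.3) * 100 = 51.88%


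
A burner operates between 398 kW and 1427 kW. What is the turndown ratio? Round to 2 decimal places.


TDR = Q_max / Q_min
TDR = 1427 / 398 = 3.59


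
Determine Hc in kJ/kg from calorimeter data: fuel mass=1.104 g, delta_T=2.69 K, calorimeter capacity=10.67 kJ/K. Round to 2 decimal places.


Hc = C_cal * delta_T / m_fuel
Q_released = 10.67 * 2.69 = 28.7023 kJ
m_fuel = 1.104 g = 1.104/1000 kg = 0.001104 kg
Hc = 28.7023 / 0.001104 = 25998.46 kJ/kg


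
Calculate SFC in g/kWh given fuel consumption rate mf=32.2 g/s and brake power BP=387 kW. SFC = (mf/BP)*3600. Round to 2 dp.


SFC = (mf / BP) * 3600
Rate = 32.2 / 387 = 0.083204 g/(s*kW)
SFC = 0.083204 * 3600 = 299.53 g/kWh


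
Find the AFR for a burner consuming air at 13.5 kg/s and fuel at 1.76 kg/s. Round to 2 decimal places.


AFR = m_air / m_fuel
AFR = 13.5 / 1.76 = 7.67


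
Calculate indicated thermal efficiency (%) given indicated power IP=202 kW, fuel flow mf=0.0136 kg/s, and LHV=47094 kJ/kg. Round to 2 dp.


eta_ith = (IP / (mf * LHV)) * 100
Denominator = 0.0136 * 47094 = 640.4784 kW
eta_ith = (202 / 640.4784) * 100 = 31.54%


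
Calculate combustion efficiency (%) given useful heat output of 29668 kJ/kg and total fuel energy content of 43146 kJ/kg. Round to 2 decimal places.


Efficiency = (Q_useful / Q_fuel) * 100
Efficiency = (29668 / 43146) * 100
Efficiency = 0.6876 * 100 = 68.76%


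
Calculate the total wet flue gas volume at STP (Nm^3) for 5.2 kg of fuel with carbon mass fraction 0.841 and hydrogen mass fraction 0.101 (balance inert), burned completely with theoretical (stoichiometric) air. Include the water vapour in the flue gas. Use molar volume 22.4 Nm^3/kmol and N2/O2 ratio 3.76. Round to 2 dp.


Per kg fuel: CO2 = (C/12 kmol)*22.4 = (0.841/12)*22.4 = 1.56987 Nm^3
Per kg fuel: H2O = (H/2 kmol)*22.4 = (0.101/2)*22.4 = 1.13120 Nm^3
O2 needed per kg fuel = C/12 + H/4 = 0.841/12 + 0.101/4 = 0.09533333 kmol
Per kg fuel: N2 = O2*3.76*22.4 = 0.09533333*3.76*22.4 = 8.02935 Nm^3
Total per kg = 1.56987 + 1.13120 + 8.02935 = 10.73042 Nm^3
Total = 10.73042 * 5.2 = 55.80 Nm^3


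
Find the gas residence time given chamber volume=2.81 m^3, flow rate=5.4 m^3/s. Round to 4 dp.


tau = V / Q_flow
tau = 2.81 / 5.4 = 0.5204 s


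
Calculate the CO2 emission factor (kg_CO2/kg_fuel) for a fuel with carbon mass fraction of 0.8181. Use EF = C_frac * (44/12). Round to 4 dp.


EF = C_frac * (M_CO2 / M_C)
EF = 0.8181 * (44/12)
EF = 0.8181 * 3.666667 = 2.9997 kg_CO2/kg_fuel


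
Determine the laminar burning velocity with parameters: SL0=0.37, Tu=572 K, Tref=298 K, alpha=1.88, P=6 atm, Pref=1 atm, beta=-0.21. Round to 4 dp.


SL = SL0 * (Tu/Tref)^alpha * (P/Pref)^beta
T ratio = 572/298 = 1.91946309
(T ratio)^alpha = 1.91946309^1.88 = 3.407046
(P/Pref)^beta = 6^(-0.21) = 0.686417
SL = 0.37 * 3.407046 * 0.686417 = 0.8653 m/s


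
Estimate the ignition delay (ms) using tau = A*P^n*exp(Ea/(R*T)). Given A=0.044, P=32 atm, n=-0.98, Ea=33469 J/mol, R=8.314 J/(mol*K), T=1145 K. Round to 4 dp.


tau = A * P^n * exp(Ea/(R*T))
P^n = 32^(-0.98) = 0.03349292
Ea/(R*T) = 33469/(8.314*1145) = 3.515825
exp(Ea/(R*T)) = 33.643667
tau = 0.044 * 0.03349292 * 33.643667 = 0.0496 ms


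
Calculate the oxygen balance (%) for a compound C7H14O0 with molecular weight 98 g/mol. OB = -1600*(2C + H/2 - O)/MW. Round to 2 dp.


OB = -1600 * (2C + H/2 - O) / MW
Inner = 2*7 + 14/2 - 0 = 21.00
OB = -1600 * 21.00 / 98 = -342.86%


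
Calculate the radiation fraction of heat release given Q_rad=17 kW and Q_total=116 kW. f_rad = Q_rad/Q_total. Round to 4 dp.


f_rad = Q_rad / Q_total
f_rad = 17 / 116 = 0.1466


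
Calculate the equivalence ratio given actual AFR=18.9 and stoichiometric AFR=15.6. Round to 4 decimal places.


phi = AFR_stoich / AFR_actual
phi = 15.6 / 18.9 = 0.8254


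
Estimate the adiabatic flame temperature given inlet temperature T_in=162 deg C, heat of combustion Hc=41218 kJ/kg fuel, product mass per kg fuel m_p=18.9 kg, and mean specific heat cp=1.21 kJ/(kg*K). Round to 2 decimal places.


T_ad = T_in + Hc / (m_p * cp)
Denominator = 18.9 * 1.21 = 22.8690
Temperature rise = 41218 / 22.8690 = 1802.35 K
T_ad = 162 + 1802.35 = 1964.35 deg C


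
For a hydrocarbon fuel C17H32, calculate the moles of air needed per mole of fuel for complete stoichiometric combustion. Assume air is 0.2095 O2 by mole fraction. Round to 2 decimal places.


Balanced combustion: C17H32 + 25 O2 -> 17 CO2 + 16 H2O
O2 needed = C + H/4 = 17 + 32/4 = 25.00 moles
Air moles = O2 / 0.2095 = 25.00 / 0.2095 = 119.33 moles air


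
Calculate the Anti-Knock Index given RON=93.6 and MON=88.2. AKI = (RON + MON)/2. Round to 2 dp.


AKI = (RON + MON) / 2
AKI = (93.6 + 88.2) / 2
AKI = 181.8 / 2 = 90.90


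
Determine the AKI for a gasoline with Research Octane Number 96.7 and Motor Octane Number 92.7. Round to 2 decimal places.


AKI = (RON + MON) / 2
AKI = (96.7 + 92.7) / 2
AKI = 189.4 / 2 = 94.70


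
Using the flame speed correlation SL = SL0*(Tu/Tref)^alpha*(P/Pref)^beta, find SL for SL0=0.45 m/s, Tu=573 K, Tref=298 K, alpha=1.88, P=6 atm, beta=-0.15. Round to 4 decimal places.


SL = SL0 * (Tu/Tref)^alpha * (P/Pref)^beta
T ratio = 573/298 = 1.92281879
(T ratio)^alpha = 1.92281879^1.88 = 3.418252
(P/Pref)^beta = 6^(-0.15) = 0.764324
SL = 0.45 * 3.418252 * 0.764324 = 1.1757 m/s


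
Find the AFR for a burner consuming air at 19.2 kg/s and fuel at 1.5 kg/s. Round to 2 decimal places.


AFR = m_air / m_fuel
AFR = 19.2 / 1.5 = 12.80


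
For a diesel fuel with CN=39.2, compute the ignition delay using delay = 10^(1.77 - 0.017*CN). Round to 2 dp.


delay = 10^(1.77 - 0.017*CN)
Exponent = 1.77 - 0.017*39.2 = 1.1036
delay = 10^1.1036 = 12.69 ms


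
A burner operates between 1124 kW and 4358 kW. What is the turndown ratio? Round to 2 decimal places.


TDR = Q_max / Q_min
TDR = 4358 / 1124 = 3.88


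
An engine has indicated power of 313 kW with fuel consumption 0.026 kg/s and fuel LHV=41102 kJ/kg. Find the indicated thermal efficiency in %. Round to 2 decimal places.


eta_ith = (IP / (mf * LHV)) * 100
Denominator = 0.026 * 41102 = 1068.6520 kW
eta_ith = (313 / 1068.6520) * 100 = 29.29%


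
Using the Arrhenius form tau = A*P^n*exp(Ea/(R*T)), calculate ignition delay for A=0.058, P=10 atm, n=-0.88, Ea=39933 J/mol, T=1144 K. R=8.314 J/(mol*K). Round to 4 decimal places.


tau = A * P^n * exp(Ea/(R*T))
P^n = 10^(-0.88) = 0.13182567
Ea/(R*T) = 39933/(8.314*1144) = 4.198517
exp(Ea/(R*T)) = 66.587494
tau = 0.058 * 0.13182567 * 66.587494 = 0.5091 ms


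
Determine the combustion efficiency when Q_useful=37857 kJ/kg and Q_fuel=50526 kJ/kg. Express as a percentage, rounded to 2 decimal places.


Efficiency = (Q_useful / Q_fuel) * 100
Efficiency = (37857 / 50526) * 100
Efficiency = 0.7493 * 100 = 74.93%


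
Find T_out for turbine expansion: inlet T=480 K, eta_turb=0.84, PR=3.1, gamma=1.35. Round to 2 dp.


T_out = T_in * (1 - eta * (1 - PR^(-(gamma-1)/gamma)))
Exponent = -(1.35-1)/1.35 = -0.25925926
PR^exp = 3.1^(-0.25925926) = 0.74577862
Factor = 1 - 0.84*(1 - 0.74577862) = 0.78645404
T_out = 480 * 0.78645404 = 377.50 K


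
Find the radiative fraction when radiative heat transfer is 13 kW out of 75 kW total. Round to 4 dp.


f_rad = Q_rad / Q_total
f_rad = 13 / 75 = 0.1733


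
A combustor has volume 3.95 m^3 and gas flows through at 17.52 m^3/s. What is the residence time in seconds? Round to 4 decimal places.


tau = V / Q_flow
tau = 3.95 / 17.52 = 0.2255 s


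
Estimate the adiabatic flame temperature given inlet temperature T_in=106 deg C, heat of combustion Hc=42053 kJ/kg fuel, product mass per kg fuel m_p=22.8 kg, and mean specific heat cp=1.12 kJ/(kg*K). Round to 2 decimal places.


T_ad = T_in + Hc / (m_p * cp)
Denominator = 22.8 * 1.12 = 25.5360
Temperature rise = 42053 / 25.5360 = 1646.81 K
T_ad = 106 + 1646.81 = 1752.81 deg C


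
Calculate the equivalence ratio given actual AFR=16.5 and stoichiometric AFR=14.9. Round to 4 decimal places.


phi = AFR_stoich / AFR_actual
phi = 14.9 / 16.5 = 0.9030


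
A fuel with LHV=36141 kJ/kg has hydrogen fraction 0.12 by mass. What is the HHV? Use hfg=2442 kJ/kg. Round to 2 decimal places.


HHV = LHV + hfg * 9 * H
Water addition = 2442 * 9 * 0.12 = 2637.360 kJ/kg
HHV = 36141 + 2637.360 = 38778.36 kJ/kg


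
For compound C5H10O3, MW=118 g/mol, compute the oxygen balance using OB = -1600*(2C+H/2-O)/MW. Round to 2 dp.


OB = -1600 * (2C + H/2 - O) / MW
Inner = 2*5 + 10/2 - 3 = 12.00
OB = -1600 * 12.00 / 118 = -162.71%


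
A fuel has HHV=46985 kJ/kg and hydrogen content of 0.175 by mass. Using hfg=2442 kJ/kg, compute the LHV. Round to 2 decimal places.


LHV = HHV - hfg * 9 * H
Water correction = 2442 * 9 * 0.175 = 3846.150 kJ/kg
LHV = 46985 - 3846.150 = 43138.85 kJ/kg


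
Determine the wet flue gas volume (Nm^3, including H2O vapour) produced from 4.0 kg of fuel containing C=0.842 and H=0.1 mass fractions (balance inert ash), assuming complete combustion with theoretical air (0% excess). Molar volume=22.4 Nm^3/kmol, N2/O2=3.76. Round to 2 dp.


Per kg fuel: CO2 = (C/12 kmol)*22.4 = (0.842/12)*22.4 = 1.57173 Nm^3
Per kg fuel: H2O = (H/2 kmol)*22.4 = (0.1/2)*22.4 = 1.12000 Nm^3
O2 needed per kg fuel = C/12 + H/4 = 0.842/12 + 0.1/4 = 0.09516667 kmol
Per kg fuel: N2 = O2*3.76*22.4 = 0.09516667*3.76*22.4 = 8.01532 Nm^3
Total per kg = 1.57173 + 1.12000 + 8.01532 = 10.70705 Nm^3
Total = 10.70705 * 4.0 = 42.83 Nm^3


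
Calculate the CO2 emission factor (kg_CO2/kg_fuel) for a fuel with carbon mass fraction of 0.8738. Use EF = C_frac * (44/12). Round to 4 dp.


EF = C_frac * (M_CO2 / M_C)
EF = 0.8738 * (44/12)
EF = 0.8738 * 3.666667 = 3.2039 kg_CO2/kg_fuel


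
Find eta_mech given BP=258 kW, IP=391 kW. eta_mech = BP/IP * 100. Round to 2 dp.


eta_mech = (BP / IP) * 100
Ratio = 258 / 391 = 0.6598
eta_mech = 0.6598 * 100 = 65.98%


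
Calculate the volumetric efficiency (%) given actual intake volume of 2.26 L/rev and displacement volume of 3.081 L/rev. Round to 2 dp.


eta_v = (V_actual / V_disp) * 100
Ratio = 2.26 / 3.081 = 0.7335
eta_v = 0.7335 * 100 = 73.35%


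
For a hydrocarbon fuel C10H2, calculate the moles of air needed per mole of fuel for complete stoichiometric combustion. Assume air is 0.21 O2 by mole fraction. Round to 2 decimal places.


Balanced combustion: C10H2 + 10.5 O2 -> 10 CO2 + 1 H2O
O2 needed = C + H/4 = 10 + 2/4 = 10.50 moles
Air moles = O2 / 0.21 = 10.50 / 0.21 = 50.00 moles air


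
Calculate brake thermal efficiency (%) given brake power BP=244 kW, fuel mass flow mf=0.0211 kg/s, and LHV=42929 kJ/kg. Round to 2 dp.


eta_BTE = (BP / (mf * LHV)) * 100
Denominator = 0.0211 * 42929 = 905.8019 kW
eta_BTE = (244 / 905.8019) * 100 = 26.94%


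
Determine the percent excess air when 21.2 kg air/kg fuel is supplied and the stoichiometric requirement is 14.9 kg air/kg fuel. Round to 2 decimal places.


Excess air = actual - stoichiometric = 21.2 - 14.9 = 6.30 kg/kg fuel
Excess air % = (excess / stoich) * 100 = (6.30 / 14.9) * 100 = 42.28%


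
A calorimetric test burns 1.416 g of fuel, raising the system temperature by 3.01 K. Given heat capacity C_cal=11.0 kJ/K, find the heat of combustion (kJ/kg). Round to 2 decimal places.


Hc = C_cal * delta_T / m_fuel
Q_released = 11.0 * 3.01 = 33.1100 kJ
m_fuel = 1.416 g = 1.416/1000 kg = 0.001416 kg
Hc = 33.1100 / 0.001416 = 23382.77 kJ/kg


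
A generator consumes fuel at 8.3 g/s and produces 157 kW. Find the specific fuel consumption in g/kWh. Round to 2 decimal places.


SFC = (mf / BP) * 3600
Rate = 8.3 / 157 = 0.052866 g/(s*kW)
SFC = 0.052866 * 3600 = 190.32 g/kWh


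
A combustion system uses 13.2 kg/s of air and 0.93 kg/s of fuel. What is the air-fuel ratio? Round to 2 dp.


AFR = m_air / m_fuel
AFR = 13.2 / 0.93 = 14.19


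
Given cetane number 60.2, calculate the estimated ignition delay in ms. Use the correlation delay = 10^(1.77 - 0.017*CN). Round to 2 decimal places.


delay = 10^(1.77 - 0.017*CN)
Exponent = 1.77 - 0.017*60.2 = 0.7466
delay = 10^0.7466 = 5.58 ms


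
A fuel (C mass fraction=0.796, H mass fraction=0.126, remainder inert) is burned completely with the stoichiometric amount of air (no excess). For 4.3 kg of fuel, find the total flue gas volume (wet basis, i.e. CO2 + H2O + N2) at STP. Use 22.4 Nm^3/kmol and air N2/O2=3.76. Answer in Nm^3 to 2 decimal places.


Per kg fuel: CO2 = (C/12 kmol)*22.4 = (0.796/12)*22.4 = 1.48587 Nm^3
Per kg fuel: H2O = (H/2 kmol)*22.4 = (0.126/2)*22.4 = 1.41120 Nm^3
O2 needed per kg fuel = C/12 + H/4 = 0.796/12 + 0.126/4 = 0.09783333 kmol
Per kg fuel: N2 = O2*3.76*22.4 = 0.09783333*3.76*22.4 = 8.23991 Nm^3
Total per kg = 1.48587 + 1.41120 + 8.23991 = 11.13698 Nm^3
Total = 11.13698 * 4.3 = 47.89 Nm^3


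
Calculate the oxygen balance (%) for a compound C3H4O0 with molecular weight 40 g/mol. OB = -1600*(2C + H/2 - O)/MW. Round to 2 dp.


OB = -1600 * (2C + H/2 - O) / MW
Inner = 2*3 + 4/2 - 0 = 8.00
OB = -1600 * 8.00 / 40 = -320.00%


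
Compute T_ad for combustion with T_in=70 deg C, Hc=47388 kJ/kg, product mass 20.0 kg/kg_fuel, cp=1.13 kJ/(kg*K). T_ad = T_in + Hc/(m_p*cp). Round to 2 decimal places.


T_ad = T_in + Hc / (m_p * cp)
Denominator = 20.0 * 1.13 = 22.6000
Temperature rise = 47388 / 22.6000 = 2096.81 K
T_ad = 70 + 2096.81 = 2166.81 deg C


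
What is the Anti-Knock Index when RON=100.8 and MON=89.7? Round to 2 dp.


AKI = (RON + MON) / 2
AKI = (100.8 + 89.7) / 2
AKI = 190.5 / 2 = 95.25


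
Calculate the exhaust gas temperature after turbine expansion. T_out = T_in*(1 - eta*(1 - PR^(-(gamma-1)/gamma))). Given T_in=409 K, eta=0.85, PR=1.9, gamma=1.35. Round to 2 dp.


T_out = T_in * (1 - eta * (1 - PR^(-(gamma-1)/gamma)))
Exponent = -(1.35-1)/1.35 = -0.25925926
PR^exp = 1.9^(-0.25925926) = 0.84670193
Factor = 1 - 0.85*(1 - 0.84670193) = 0.86969664
T_out = 409 * 0.86969664 = 355.71 K


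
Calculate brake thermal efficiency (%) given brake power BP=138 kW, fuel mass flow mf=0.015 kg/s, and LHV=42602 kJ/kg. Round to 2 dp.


eta_BTE = (BP / (mf * LHV)) * 100
Denominator = 0.015 * 42602 = 639.0300 kW
eta_BTE = (138 / 639.0300) * 100 = 21.60%


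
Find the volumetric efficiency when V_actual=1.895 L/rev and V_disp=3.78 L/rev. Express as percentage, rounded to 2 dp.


eta_v = (V_actual / V_disp) * 100
Ratio = 1.895 / 3.78 = 0.5013
eta_v = 0.5013 * 100 = 50.13%


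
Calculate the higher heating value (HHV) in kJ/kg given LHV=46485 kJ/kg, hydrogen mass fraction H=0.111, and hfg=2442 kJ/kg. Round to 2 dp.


HHV = LHV + hfg * 9 * H
Water addition = 2442 * 9 * 0.111 = 2439.558 kJ/kg
HHV = 46485 + 2439.558 = 48924.56 kJ/kg


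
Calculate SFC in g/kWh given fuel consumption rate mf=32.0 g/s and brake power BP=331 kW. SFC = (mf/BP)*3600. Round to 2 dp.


SFC = (mf / BP) * 3600
Rate = 32.0 / 331 = 0.096677 g/(s*kW)
SFC = 0.096677 * 3600 = 348.04 g/kWh


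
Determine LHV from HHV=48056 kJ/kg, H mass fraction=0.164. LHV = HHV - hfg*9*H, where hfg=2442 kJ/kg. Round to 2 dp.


LHV = HHV - hfg * 9 * H
Water correction = 2442 * 9 * 0.164 = 3604.392 kJ/kg
LHV = 48056 - 3604.392 = 44451.61 kJ/kg


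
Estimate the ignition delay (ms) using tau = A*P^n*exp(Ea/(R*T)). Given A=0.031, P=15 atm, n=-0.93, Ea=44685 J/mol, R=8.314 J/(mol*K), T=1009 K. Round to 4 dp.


tau = A * P^n * exp(Ea/(R*T))
P^n = 15^(-0.93) = 0.08058146
Ea/(R*T) = 44685/(8.314*1009) = 5.326729
exp(Ea/(R*T)) = 205.763752
tau = 0.031 * 0.08058146 * 205.763752 = 0.5140 ms


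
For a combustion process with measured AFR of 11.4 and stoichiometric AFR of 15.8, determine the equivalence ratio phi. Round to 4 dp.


phi = AFR_stoich / AFR_actual
phi = 15.8 / 11.4 = 1.3860


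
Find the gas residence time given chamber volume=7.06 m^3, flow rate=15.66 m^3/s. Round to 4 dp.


tau = V / Q_flow
tau = 7.06 / 15.66 = 0.4508 s


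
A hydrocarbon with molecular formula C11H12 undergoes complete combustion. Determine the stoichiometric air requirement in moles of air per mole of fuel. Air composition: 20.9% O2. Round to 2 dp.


Balanced combustion: C11H12 + 14 O2 -> 11 CO2 + 6 H2O
O2 needed = C + H/4 = 11 + 12/4 = 14.00 moles
Air moles = O2 / 0.209 = 14.00 / 0.209 = 66.99 moles air


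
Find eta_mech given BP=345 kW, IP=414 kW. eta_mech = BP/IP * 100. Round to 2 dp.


eta_mech = (BP / IP) * 100
Ratio = 345 / 414 = 0.8333
eta_mech = 0.8333 * 100 = 83.33%


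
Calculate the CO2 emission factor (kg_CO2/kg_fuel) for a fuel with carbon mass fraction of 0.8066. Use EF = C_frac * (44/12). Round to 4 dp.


EF = C_frac * (M_CO2 / M_C)
EF = 0.8066 * (44/12)
EF = 0.8066 * 3.666667 = 2.9575 kg_CO2/kg_fuel


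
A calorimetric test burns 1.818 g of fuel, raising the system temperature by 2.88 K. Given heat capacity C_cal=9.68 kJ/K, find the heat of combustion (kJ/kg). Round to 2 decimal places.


Hc = C_cal * delta_T / m_fuel
Q_released = 9.68 * 2.88 = 27.8784 kJ
m_fuel = 1.818 g = 1.818/1000 kg = 0.001818 kg
Hc = 27.8784 / 0.001818 = 15334.65 kJ/kg


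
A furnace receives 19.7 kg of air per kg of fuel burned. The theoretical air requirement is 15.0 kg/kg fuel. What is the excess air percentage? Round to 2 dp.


Excess air = actual - stoichiometric = 19.7 - 15.0 = 4.70 kg/kg fuel
Excess air % = (excess / stoich) * 100 = (4.70 / 15.0) * 100 = 31.33%


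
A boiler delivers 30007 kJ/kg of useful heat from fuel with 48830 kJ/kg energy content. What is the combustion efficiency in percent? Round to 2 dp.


Efficiency = (Q_useful / Q_fuel) * 100
Efficiency = (30007 / 48830) * 100
Efficiency = 0.6145 * 100 = 61.45%


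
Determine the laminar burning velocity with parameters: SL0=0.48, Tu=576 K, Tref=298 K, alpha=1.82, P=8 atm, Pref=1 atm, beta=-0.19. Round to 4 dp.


SL = SL0 * (Tu/Tref)^alpha * (P/Pref)^beta
T ratio = 576/298 = 1.93288591
(T ratio)^alpha = 1.93288591^1.82 = 3.318145
(P/Pref)^beta = 8^(-0.19) = 0.673617
SL = 0.48 * 3.318145 * 0.673617 = 1.0729 m/s


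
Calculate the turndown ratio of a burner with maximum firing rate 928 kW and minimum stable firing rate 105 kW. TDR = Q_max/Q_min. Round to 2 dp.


TDR = Q_max / Q_min
TDR = 928 / 105 = 8.84


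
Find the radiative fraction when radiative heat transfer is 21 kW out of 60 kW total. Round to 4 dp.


f_rad = Q_rad / Q_total
f_rad = 21 / 60 = 0.3500


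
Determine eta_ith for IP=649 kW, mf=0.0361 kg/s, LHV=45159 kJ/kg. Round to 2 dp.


eta_ith = (IP / (mf * LHV)) * 100
Denominator = 0.0361 * 45159 = 1630.2399 kW
eta_ith = (649 / 1630.2399) * 100 = 39.81%


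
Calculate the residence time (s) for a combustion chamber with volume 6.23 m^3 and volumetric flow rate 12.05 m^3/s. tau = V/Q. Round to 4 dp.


tau = V / Q_flow
tau = 6.23 / 12.05 = 0.5170 s


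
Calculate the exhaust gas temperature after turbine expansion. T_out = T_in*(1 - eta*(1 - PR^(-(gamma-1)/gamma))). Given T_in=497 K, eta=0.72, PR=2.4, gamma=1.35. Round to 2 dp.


T_out = T_in * (1 - eta * (1 - PR^(-(gamma-1)/gamma)))
Exponent = -(1.35-1)/1.35 = -0.25925926
PR^exp = 2.4^(-0.25925926) = 0.79694200
Factor = 1 - 0.72*(1 - 0.79694200) = 0.85379824
T_out = 497 * 0.85379824 = 424.34 K


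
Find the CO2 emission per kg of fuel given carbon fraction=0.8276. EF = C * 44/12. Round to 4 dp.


EF = C_frac * (M_CO2 / M_C)
EF = 0.8276 * (44/12)
EF = 0.8276 * 3.666667 = 3.0345 kg_CO2/kg_fuel


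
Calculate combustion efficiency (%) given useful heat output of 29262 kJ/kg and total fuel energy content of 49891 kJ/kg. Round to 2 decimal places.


Efficiency = (Q_useful / Q_fuel) * 100
Efficiency = (29262 / 49891) * 100
Efficiency = 0.5865 * 100 = 58.65%


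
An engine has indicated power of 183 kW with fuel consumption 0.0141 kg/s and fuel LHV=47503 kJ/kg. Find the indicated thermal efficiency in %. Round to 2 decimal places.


eta_ith = (IP / (mf * LHV)) * 100
Denominator = 0.0141 * 47503 = 669.7923 kW
eta_ith = (183 / 669.7923) * 100 = 27.32%


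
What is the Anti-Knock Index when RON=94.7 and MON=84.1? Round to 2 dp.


AKI = (RON + MON) / 2
AKI = (94.7 + 84.1) / 2
AKI = 178.8 / 2 = 89.40


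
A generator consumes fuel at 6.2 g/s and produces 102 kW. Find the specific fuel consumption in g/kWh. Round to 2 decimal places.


SFC = (mf / BP) * 3600
Rate = 6.2 / 102 = 0.060784 g/(s*kW)
SFC = 0.060784 * 3600 = 218.82 g/kWh


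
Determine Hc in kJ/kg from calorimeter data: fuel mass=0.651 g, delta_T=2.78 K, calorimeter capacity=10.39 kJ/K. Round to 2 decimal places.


Hc = C_cal * delta_T / m_fuel
Q_released = 10.39 * 2.78 = 28.8842 kJ
m_fuel = 0.651 g = 0.651/1000 kg = 0.000651 kg
Hc = 28.8842 / 0.000651 = 44368.97 kJ/kg


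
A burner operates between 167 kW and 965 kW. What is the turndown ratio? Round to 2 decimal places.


TDR = Q_max / Q_min
TDR = 965 / 167 = 5.78


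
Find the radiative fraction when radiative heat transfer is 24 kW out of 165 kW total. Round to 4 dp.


f_rad = Q_rad / Q_total
f_rad = 24 / 165 = 0.1455


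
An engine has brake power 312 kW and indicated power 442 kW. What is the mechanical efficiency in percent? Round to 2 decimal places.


eta_mech = (BP / IP) * 100
Ratio = 312 / 442 = 0.7059
eta_mech = 0.7059 * 100 = 70.59%


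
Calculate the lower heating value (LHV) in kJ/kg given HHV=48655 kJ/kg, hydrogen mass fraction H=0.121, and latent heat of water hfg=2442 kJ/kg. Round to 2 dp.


LHV = HHV - hfg * 9 * H
Water correction = 2442 * 9 * 0.121 = 2659.338 kJ/kg
LHV = 48655 - 2659.338 = 45995.66 kJ/kg


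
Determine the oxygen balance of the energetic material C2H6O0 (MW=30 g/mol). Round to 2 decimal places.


OB = -1600 * (2C + H/2 - O) / MW
Inner = 2*2 + 6/2 - 0 = 7.00
OB = -1600 * 7.00 / 30 = -373.33%


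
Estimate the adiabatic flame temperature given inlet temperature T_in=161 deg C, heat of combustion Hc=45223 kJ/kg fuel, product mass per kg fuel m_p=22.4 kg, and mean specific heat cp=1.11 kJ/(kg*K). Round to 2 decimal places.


T_ad = T_in + Hc / (m_p * cp)
Denominator = 22.4 * 1.11 = 24.8640
Temperature rise = 45223 / 24.8640 = 1818.81 K
T_ad = 161 + 1818.81 = 1979.81 deg C


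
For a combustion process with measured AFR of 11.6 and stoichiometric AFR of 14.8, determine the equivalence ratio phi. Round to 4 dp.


phi = AFR_stoich / AFR_actual
phi = 14.8 / 11.6 = 1.2759


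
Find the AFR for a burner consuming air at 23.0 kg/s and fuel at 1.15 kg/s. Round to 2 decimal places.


AFR = m_air / m_fuel
AFR = 23.0 / 1.15 = 20.00


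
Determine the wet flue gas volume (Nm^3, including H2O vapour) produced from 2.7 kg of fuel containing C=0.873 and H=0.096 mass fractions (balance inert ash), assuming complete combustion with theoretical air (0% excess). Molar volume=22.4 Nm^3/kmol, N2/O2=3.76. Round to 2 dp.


Per kg fuel: CO2 = (C/12 kmol)*22.4 = (0.873/12)*22.4 = 1.62960 Nm^3
Per kg fuel: H2O = (H/2 kmol)*22.4 = (0.096/2)*22.4 = 1.07520 Nm^3
O2 needed per kg fuel = C/12 + H/4 = 0.873/12 + 0.096/4 = 0.09675000 kmol
Per kg fuel: N2 = O2*3.76*22.4 = 0.09675000*3.76*22.4 = 8.14867 Nm^3
Total per kg = 1.62960 + 1.07520 + 8.14867 = 10.85347 Nm^3
Total = 10.85347 * 2.7 = 29.30 Nm^3


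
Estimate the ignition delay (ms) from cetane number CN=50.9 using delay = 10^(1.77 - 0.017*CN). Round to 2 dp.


delay = 10^(1.77 - 0.017*CN)
Exponent = 1.77 - 0.017*50.9 = 0.9047
delay = 10^0.9047 = 8.03 ms


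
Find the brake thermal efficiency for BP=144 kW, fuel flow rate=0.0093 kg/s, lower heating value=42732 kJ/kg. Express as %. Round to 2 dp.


eta_BTE = (BP / (mf * LHV)) * 100
Denominator = 0.0093 * 42732 = 397.4076 kW
eta_BTE = (144 / 397.4076) * 100 = 36.23%


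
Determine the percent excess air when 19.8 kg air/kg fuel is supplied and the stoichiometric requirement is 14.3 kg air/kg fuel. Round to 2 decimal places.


Excess air = actual - stoichiometric = 19.8 - 14.3 = 5.50 kg/kg fuel
Excess air % = (excess / stoich) * 100 = (5.50 / 14.3) * 100 = 38.46%


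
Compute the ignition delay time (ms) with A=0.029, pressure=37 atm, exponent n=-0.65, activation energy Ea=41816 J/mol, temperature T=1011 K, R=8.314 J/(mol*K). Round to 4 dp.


tau = A * P^n * exp(Ea/(R*T))
P^n = 37^(-0.65) = 0.09564646
Ea/(R*T) = 41816/(8.314*1011) = 4.974865
exp(Ea/(R*T)) = 144.729304
tau = 0.029 * 0.09564646 * 144.729304 = 0.4014 ms


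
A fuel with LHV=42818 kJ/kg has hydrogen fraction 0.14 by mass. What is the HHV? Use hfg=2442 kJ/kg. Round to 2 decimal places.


HHV = LHV + hfg * 9 * H
Water addition = 2442 * 9 * 0.14 = 3076.920 kJ/kg
HHV = 42818 + 3076.920 = 45894.92 kJ/kg


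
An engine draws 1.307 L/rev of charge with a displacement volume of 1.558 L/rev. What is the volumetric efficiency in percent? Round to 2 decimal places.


eta_v = (V_actual / V_disp) * 100
Ratio = 1.307 / 1.558 = 0.8389
eta_v = 0.8389 * 100 = 83.89%


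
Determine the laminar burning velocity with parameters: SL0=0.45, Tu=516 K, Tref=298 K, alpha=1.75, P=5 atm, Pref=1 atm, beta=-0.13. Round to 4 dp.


SL = SL0 * (Tu/Tref)^alpha * (P/Pref)^beta
T ratio = 516/298 = 1.73154362
(T ratio)^alpha = 1.73154362^1.75 = 2.613717
(P/Pref)^beta = 5^(-0.13) = 0.811211
SL = 0.45 * 2.613717 * 0.811211 = 0.9541 m/s


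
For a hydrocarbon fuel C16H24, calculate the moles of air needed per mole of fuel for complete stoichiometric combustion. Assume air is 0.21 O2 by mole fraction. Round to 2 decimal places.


Balanced combustion: C16H24 + 22 O2 -> 16 CO2 + 12 H2O
O2 needed = C + H/4 = 16 + 24/4 = 22.00 moles
Air moles = O2 / 0.21 = 22.00 / 0.21 = 104.76 moles air


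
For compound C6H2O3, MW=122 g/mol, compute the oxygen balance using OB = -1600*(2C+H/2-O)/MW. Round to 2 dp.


OB = -1600 * (2C + H/2 - O) / MW
Inner = 2*6 + 2/2 - 3 = 10.00
OB = -1600 * 10.00 / 122 = -131.15%


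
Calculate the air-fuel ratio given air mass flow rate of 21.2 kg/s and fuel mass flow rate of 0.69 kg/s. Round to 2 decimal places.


AFR = m_air / m_fuel
AFR = 21.2 / 0.69 = 30.72


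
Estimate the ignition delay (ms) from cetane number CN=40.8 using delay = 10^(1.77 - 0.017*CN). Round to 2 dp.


delay = 10^(1.77 - 0.017*CN)
Exponent = 1.77 - 0.017*40.8 = 1.0764
delay = 10^1.0764 = 11.92 ms


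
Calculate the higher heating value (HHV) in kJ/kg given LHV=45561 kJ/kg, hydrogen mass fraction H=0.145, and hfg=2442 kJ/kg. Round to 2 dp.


HHV = LHV + hfg * 9 * H
Water addition = 2442 * 9 * 0.145 = 3186.810 kJ/kg
HHV = 45561 + 3186.810 = 48747.81 kJ/kg


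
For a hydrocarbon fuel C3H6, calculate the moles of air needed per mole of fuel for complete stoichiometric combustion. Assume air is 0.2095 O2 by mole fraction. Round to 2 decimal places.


Balanced combustion: C3H6 + 4.5 O2 -> 3 CO2 + 3 H2O
O2 needed = C + H/4 = 3 + 6/4 = 4.50 moles
Air moles = O2 / 0.2095 = 4.50 / 0.2095 = 21.48 moles air


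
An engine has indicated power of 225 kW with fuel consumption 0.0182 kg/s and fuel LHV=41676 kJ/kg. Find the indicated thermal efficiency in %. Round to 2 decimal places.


eta_ith = (IP / (mf * LHV)) * 100
Denominator = 0.0182 * 41676 = 758.5032 kW
eta_ith = (225 / 758.5032) * 100 = 29.66%


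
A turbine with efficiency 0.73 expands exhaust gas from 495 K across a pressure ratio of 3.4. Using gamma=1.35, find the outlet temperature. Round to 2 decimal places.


T_out = T_in * (1 - eta * (1 - PR^(-(gamma-1)/gamma)))
Exponent = -(1.35-1)/1.35 = -0.25925926
PR^exp = 3.4^(-0.25925926) = 0.72813041
Factor = 1 - 0.73*(1 - 0.72813041) = 0.80153520
T_out = 495 * 0.80153520 = 396.76 K


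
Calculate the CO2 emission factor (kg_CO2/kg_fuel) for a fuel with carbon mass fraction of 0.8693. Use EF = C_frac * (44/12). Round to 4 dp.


EF = C_frac * (M_CO2 / M_C)
EF = 0.8693 * (44/12)
EF = 0.8693 * 3.666667 = 3.1874 kg_CO2/kg_fuel


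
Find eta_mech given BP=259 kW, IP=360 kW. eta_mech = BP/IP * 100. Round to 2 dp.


eta_mech = (BP / IP) * 100
Ratio = 259 / 360 = 0.7194
eta_mech = 0.7194 * 100 = 71.94%


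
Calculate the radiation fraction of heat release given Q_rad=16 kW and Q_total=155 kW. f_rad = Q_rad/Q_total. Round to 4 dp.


f_rad = Q_rad / Q_total
f_rad = 16 / 155 = 0.1032


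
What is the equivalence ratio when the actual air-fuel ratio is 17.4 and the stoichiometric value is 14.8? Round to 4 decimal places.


phi = AFR_stoich / AFR_actual
phi = 14.8 / 17.4 = 0.8506


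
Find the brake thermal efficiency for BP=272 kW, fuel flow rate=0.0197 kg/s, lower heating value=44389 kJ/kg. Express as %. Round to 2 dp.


eta_BTE = (BP / (mf * LHV)) * 100
Denominator = 0.0197 * 44389 = 874.4633 kW
eta_BTE = (272 / 874.4633) * 100 = 31.10%


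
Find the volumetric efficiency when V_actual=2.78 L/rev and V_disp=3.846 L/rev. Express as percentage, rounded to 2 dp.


eta_v = (V_actual / V_disp) * 100
Ratio = 2.78 / 3.846 = 0.7228
eta_v = 0.7228 * 100 = 72.28%


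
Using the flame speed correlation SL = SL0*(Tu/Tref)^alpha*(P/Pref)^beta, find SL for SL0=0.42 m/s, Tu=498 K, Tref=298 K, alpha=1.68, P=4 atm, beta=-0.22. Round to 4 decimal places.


SL = SL0 * (Tu/Tref)^alpha * (P/Pref)^beta
T ratio = 498/298 = 1.67114094
(T ratio)^alpha = 1.67114094^1.68 = 2.369529
(P/Pref)^beta = 4^(-0.22) = 0.737135
SL = 0.42 * 2.369529 * 0.737135 = 0.7336 m/s


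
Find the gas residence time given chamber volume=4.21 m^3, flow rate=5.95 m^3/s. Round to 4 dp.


tau = V / Q_flow
tau = 4.21 / 5.95 = 0.7076 s


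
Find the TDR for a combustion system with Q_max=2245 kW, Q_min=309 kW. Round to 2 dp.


TDR = Q_max / Q_min
TDR = 2245 / 309 = 7.27


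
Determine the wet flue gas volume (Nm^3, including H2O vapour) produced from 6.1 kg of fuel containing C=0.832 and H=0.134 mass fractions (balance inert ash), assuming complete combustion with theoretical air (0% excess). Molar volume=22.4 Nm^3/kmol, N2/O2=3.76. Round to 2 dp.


Per kg fuel: CO2 = (C/12 kmol)*22.4 = (0.832/12)*22.4 = 1.55307 Nm^3
Per kg fuel: H2O = (H/2 kmol)*22.4 = (0.134/2)*22.4 = 1.50080 Nm^3
O2 needed per kg fuel = C/12 + H/4 = 0.832/12 + 0.134/4 = 0.10283333 kmol
Per kg fuel: N2 = O2*3.76*22.4 = 0.10283333*3.76*22.4 = 8.66103 Nm^3
Total per kg = 1.55307 + 1.50080 + 8.66103 = 11.71490 Nm^3
Total = 11.71490 * 6.1 = 71.46 Nm^3


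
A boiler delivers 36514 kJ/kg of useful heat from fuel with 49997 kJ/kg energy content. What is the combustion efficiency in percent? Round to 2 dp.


Efficiency = (Q_useful / Q_fuel) * 100
Efficiency = (36514 / 49997) * 100
Efficiency = 0.7303 * 100 = 73.03%


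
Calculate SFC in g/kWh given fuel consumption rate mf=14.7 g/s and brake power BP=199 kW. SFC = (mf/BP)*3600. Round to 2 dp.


SFC = (mf / BP) * 3600
Rate = 14.7 / 199 = 0.073869 g/(s*kW)
SFC = 0.073869 * 3600 = 265.93 g/kWh


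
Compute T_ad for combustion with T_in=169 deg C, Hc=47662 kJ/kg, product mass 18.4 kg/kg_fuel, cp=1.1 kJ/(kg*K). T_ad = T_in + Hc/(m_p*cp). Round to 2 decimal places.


T_ad = T_in + Hc / (m_p * cp)
Denominator = 18.4 * 1.1 = 20.2400
Temperature rise = 47662 / 20.2400 = 2354.84 K
T_ad = 169 + 2354.84 = 2523.84 deg C


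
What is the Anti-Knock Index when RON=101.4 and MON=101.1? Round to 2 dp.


AKI = (RON + MON) / 2
AKI = (101.4 + 101.1) / 2
AKI = 202.5 / 2 = 101.25


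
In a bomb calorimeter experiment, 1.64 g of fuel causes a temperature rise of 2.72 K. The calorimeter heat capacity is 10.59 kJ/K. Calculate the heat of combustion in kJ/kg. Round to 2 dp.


Hc = C_cal * delta_T / m_fuel
Q_released = 10.59 * 2.72 = 28.8048 kJ
m_fuel = 1.64 g = 1.64/1000 kg = 0.001640 kg
Hc = 28.8048 / 0.001640 = 17563.90 kJ/kg


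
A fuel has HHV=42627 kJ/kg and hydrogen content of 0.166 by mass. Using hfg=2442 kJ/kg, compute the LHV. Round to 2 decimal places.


LHV = HHV - hfg * 9 * H
Water correction = 2442 * 9 * 0.166 = 3648.348 kJ/kg
LHV = 42627 - 3648.348 = 38978.65 kJ/kg


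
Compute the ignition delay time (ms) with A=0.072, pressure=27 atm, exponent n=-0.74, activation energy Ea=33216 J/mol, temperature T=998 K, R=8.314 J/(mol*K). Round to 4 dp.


tau = A * P^n * exp(Ea/(R*T))
P^n = 27^(-0.74) = 0.08725510
Ea/(R*T) = 33216/(8.314*998) = 4.003195
exp(Ea/(R*T)) = 54.772883
tau = 0.072 * 0.08725510 * 54.772883 = 0.3441 ms


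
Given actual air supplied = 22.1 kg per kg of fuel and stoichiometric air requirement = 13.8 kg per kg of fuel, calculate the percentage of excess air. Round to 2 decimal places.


Excess air = actual - stoichiometric = 22.1 - 13.8 = 8.30 kg/kg fuel
Excess air % = (excess / stoich) * 100 = (8.30 / 13.8) * 100 = 60.14%


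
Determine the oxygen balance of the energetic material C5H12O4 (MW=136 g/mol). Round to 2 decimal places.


OB = -1600 * (2C + H/2 - O) / MW
Inner = 2*5 + 12/2 - 4 = 12.00
OB = -1600 * 12.00 / 136 = -141.18%


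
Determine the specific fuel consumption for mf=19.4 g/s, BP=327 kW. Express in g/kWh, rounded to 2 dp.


SFC = (mf / BP) * 3600
Rate = 19.4 / 327 = 0.059327 g/(s*kW)
SFC = 0.059327 * 3600 = 213.58 g/kWh


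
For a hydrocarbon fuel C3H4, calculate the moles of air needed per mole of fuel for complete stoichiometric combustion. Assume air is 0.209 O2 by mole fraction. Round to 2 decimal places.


Balanced combustion: C3H4 + 4 O2 -> 3 CO2 + 2 H2O
O2 needed = C + H/4 = 3 + 4/4 = 4.00 moles
Air moles = O2 / 0.209 = 4.00 / 0.209 = 19.14 moles air


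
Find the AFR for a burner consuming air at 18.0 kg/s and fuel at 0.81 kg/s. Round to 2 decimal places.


AFR = m_air / m_fuel
AFR = 18.0 / 0.81 = 22.22


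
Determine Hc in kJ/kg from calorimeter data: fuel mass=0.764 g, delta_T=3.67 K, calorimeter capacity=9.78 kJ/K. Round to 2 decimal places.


Hc = C_cal * delta_T / m_fuel
Q_released = 9.78 * 3.67 = 35.8926 kJ
m_fuel = 0.764 g = 0.764/1000 kg = 0.000764 kg
Hc = 35.8926 / 0.000764 = 46979.84 kJ/kg


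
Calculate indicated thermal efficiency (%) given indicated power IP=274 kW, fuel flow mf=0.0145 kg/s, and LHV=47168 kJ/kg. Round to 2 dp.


eta_ith = (IP / (mf * LHV)) * 100
Denominator = 0.0145 * 47168 = 683.9360 kW
eta_ith = (274 / 683.9360) * 100 = 40.06%


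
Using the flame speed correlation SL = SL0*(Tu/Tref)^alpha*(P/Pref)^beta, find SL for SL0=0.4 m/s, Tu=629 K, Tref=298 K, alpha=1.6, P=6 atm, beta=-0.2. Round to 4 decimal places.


SL = SL0 * (Tu/Tref)^alpha * (P/Pref)^beta
T ratio = 629/298 = 2.11073826
(T ratio)^alpha = 2.11073826^1.6 = 3.304418
(P/Pref)^beta = 6^(-0.2) = 0.698827
SL = 0.4 * 3.304418 * 0.698827 = 0.9237 m/s


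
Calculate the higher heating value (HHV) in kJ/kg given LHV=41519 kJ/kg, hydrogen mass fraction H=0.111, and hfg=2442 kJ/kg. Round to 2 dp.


HHV = LHV + hfg * 9 * H
Water addition = 2442 * 9 * 0.111 = 2439.558 kJ/kg
HHV = 41519 + 2439.558 = 43958.56 kJ/kg


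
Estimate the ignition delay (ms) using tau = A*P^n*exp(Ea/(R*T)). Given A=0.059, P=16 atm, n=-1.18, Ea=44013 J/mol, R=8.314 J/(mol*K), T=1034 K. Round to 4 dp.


tau = A * P^n * exp(Ea/(R*T))
P^n = 16^(-1.18) = 0.03794359
Ea/(R*T) = 44013/(8.314*1034) = 5.119770
exp(Ea/(R*T)) = 167.296811
tau = 0.059 * 0.03794359 * 167.296811 = 0.3745 ms


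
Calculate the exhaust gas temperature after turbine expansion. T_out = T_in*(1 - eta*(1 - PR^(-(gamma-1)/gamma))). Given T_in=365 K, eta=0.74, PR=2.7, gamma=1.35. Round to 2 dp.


T_out = T_in * (1 - eta * (1 - PR^(-(gamma-1)/gamma)))
Exponent = -(1.35-1)/1.35 = -0.25925926
PR^exp = 2.7^(-0.25925926) = 0.77297411
Factor = 1 - 0.74*(1 - 0.77297411) = 0.83200084
T_out = 365 * 0.83200084 = 303.68 K


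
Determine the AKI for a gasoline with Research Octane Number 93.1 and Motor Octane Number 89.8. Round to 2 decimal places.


AKI = (RON + MON) / 2
AKI = (93.1 + 89.8) / 2
AKI = 182.9 / 2 = 91.45


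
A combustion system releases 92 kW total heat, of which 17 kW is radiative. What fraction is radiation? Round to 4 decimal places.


f_rad = Q_rad / Q_total
f_rad = 17 / 92 = 0.1848


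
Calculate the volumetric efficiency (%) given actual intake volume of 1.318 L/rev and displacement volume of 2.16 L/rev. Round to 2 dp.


eta_v = (V_actual / V_disp) * 100
Ratio = 1.318 / 2.16 = 0.6102
eta_v = 0.6102 * 100 = 61.02%


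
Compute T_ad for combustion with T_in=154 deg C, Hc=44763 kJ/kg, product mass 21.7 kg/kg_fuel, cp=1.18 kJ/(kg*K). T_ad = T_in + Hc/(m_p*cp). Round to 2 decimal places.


T_ad = T_in + Hc / (m_p * cp)
Denominator = 21.7 * 1.18 = 25.6060
Temperature rise = 44763 / 25.6060 = 1748.14 K
T_ad = 154 + 1748.14 = 1902.14 deg C


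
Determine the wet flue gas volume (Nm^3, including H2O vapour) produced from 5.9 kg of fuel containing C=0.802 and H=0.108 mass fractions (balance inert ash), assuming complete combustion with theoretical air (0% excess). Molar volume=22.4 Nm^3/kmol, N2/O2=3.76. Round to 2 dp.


Per kg fuel: CO2 = (C/12 kmol)*22.4 = (0.802/12)*22.4 = 1.49707 Nm^3
Per kg fuel: H2O = (H/2 kmol)*22.4 = (0.108/2)*22.4 = 1.20960 Nm^3
O2 needed per kg fuel = C/12 + H/4 = 0.802/12 + 0.108/4 = 0.09383333 kmol
Per kg fuel: N2 = O2*3.76*22.4 = 0.09383333*3.76*22.4 = 7.90302 Nm^3
Total per kg = 1.49707 + 1.20960 + 7.90302 = 10.60969 Nm^3
Total = 10.60969 * 5.9 = 62.60 Nm^3


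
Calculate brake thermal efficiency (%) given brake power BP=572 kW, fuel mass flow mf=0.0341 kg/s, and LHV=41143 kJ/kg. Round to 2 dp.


eta_BTE = (BP / (mf * LHV)) * 100
Denominator = 0.0341 * 41143 = 1402.9763 kW
eta_BTE = (572 / 1402.9763) * 100 = 40.77%


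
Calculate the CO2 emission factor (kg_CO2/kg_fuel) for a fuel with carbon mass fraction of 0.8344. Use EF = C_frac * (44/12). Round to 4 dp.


EF = C_frac * (M_CO2 / M_C)
EF = 0.8344 * (44/12)
EF = 0.8344 * 3.666667 = 3.0595 kg_CO2/kg_fuel


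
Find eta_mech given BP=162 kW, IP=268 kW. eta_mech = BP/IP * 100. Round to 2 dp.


eta_mech = (BP / IP) * 100
Ratio = 162 / 268 = 0.6045
eta_mech = 0.6045 * 100 = 60.45%


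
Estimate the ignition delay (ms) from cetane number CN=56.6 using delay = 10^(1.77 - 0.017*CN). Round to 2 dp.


delay = 10^(1.77 - 0.017*CN)
Exponent = 1.77 - 0.017*56.6 = 0.8078
delay = 10^0.8078 = 6.42 ms


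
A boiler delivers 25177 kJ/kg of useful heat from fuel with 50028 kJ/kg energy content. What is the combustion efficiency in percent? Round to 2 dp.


Efficiency = (Q_useful / Q_fuel) * 100
Efficiency = (25177 / 50028) * 100
Efficiency = 0.5033 * 100 = 50.33%


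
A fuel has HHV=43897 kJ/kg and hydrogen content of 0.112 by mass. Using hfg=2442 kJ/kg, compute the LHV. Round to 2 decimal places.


LHV = HHV - hfg * 9 * H
Water correction = 2442 * 9 * 0.112 = 2461.536 kJ/kg
LHV = 43897 - 2461.536 = 41435.46 kJ/kg


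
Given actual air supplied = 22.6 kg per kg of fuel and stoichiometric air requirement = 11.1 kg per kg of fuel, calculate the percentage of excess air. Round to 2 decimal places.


Excess air = actual - stoichiometric = 22.6 - 11.1 = 11.50 kg/kg fuel
Excess air % = (excess / stoich) * 100 = (11.50 / 11.1) * 100 = 103.60%
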